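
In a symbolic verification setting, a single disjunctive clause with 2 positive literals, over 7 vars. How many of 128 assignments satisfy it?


Step 1: Total=2^7=128
Step 2: Unsat when all 2 false: 2^5=32
Step 3: Sat=128-32=96

96


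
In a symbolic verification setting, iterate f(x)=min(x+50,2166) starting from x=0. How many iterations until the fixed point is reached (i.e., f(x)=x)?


Step 1: x=0, cap=2166, increment=50
Step 2: x grows by 50 each step until capped at 2166; fixed point is x=2166
Step 3: iterations = ceil(2166/50) = 44

44


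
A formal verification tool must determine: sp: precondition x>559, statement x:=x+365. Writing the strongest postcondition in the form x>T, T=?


Formula: sp(P, x:=E) = exists old_x. (x = E[old_x/x]) AND P[old_x/x] (old_x is the value of x before the assignment; eliminate old_x by solving x = E[old_x/x] for old_x)
Step 1: Precondition P: x>559, i.e. old_x > 559
Step 2: Assignment gives x = old_x + 365, so old_x = x - 365
Step 3: Substitute into P: x - 365 > 559
Step 4: Simplify: x > 559+365 = 924

924


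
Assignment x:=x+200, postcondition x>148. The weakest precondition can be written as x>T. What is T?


Formula: wp(x:=E, P) = P[E/x] (substitute E for x in postcondition)
Step 1: Postcondition: x>148
Step 2: Substitute x+200 for x: x+200>148
Step 3: Solve for x: x > 148-200 = -52

-52


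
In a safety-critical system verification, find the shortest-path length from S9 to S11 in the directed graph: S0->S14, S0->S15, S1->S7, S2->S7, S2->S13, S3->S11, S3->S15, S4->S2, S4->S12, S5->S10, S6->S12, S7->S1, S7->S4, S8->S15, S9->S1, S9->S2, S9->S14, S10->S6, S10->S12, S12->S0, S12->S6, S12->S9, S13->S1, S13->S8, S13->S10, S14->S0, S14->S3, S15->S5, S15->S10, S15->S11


BFS layer-by-layer from S9:
  dist 0: {S9}
  dist 1: {S1, S2, S14}
  dist 2: {S0, S3, S7, S13}
  dist 3: {S4, S8, S10, S11, S15}
  -> S11 reached at distance 3
Shortest path length = 3

3


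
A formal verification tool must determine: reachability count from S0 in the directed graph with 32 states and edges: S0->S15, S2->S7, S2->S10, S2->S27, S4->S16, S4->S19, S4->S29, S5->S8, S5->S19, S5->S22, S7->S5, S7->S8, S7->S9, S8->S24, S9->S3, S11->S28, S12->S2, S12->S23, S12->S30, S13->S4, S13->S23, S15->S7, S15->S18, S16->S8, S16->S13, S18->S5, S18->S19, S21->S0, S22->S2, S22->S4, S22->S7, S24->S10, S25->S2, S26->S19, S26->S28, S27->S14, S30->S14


BFS from S0:
  layer 0: {S0}
  layer 1: {S15}
  layer 2: {S7, S18}
  layer 3: {S5, S8, S9, S19}
  layer 4: {S3, S22, S24}
  layer 5: {S2, S4, S10}
  layer 6: {S16, S27, S29}
  layer 7: {S13, S14}
  layer 8: {S23}
Reachable set: {S0, S2, S3, S4, S5, S7, S8, S9, S10, S13, S14, S15, S16, S18, S19, S22, S23, S24, S27, S29}
Count = 20

20


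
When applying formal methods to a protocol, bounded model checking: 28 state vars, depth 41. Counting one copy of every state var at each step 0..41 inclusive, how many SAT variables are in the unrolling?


BMC unrolls to depth k, creating one copy of each state var for steps 0..k.
Step count = 41 + 1 = 42 (steps 0 through 41)
Vars per step = 28
Total = 28 * 42 = 1176

1176


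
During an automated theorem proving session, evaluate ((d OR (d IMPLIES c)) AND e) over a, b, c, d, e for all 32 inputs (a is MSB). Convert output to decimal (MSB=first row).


Formula: ((d OR (d IMPLIES c)) AND e) over a, b, c, d, e (32 rows)
Evaluate each row (bits = a,b,c,d,e, MSB first):
  row 0 [00000]: ((0 OR (0 IMPLIES 0)) AND 0) -> 0
  row 1 [00001]: ((0 OR (0 IMPLIES 0)) AND 1) -> 1
  row 2 [00010]: ((1 OR (1 IMPLIES 0)) AND 0) -> 0
  row 3 [00011]: ((1 OR (1 IMPLIES 0)) AND 1) -> 1
  row 4 [00100]: ((0 OR (0 IMPLIES 1)) AND 0) -> 0
  row 5 [00101]: ((0 OR (0 IMPLIES 1)) AND 1) -> 1
  row 6 [00110]: ((1 OR (1 IMPLIES 1)) AND 0) -> 0
  row 7 [00111]: ((1 OR (1 IMPLIES 1)) AND 1) -> 1
  row 8 [01000]: ((0 OR (0 IMPLIES 0)) AND 0) -> 0
  row 9 [01001]: ((0 OR (0 IMPLIES 0)) AND 1) -> 1
  row 10 [01010]: ((1 OR (1 IMPLIES 0)) AND 0) -> 0
  row 11 [01011]: ((1 OR (1 IMPLIES 0)) AND 1) -> 1
  row 12 [01100]: ((0 OR (0 IMPLIES 1)) AND 0) -> 0
  row 13 [01101]: ((0 OR (0 IMPLIES 1)) AND 1) -> 1
  row 14 [01110]: ((1 OR (1 IMPLIES 1)) AND 0) -> 0
  row 15 [01111]: ((1 OR (1 IMPLIES 1)) AND 1) -> 1
  row 16 [10000]: ((0 OR (0 IMPLIES 0)) AND 0) -> 0
  row 17 [10001]: ((0 OR (0 IMPLIES 0)) AND 1) -> 1
  row 18 [10010]: ((1 OR (1 IMPLIES 0)) AND 0) -> 0
  row 19 [10011]: ((1 OR (1 IMPLIES 0)) AND 1) -> 1
  row 20 [10100]: ((0 OR (0 IMPLIES 1)) AND 0) -> 0
  row 21 [10101]: ((0 OR (0 IMPLIES 1)) AND 1) -> 1
  row 22 [10110]: ((1 OR (1 IMPLIES 1)) AND 0) -> 0
  row 23 [10111]: ((1 OR (1 IMPLIES 1)) AND 1) -> 1
  row 24 [11000]: ((0 OR (0 IMPLIES 0)) AND 0) -> 0
  row 25 [11001]: ((0 OR (0 IMPLIES 0)) AND 1) -> 1
  row 26 [11010]: ((1 OR (1 IMPLIES 0)) AND 0) -> 0
  row 27 [11011]: ((1 OR (1 IMPLIES 0)) AND 1) -> 1
  row 28 [11100]: ((0 OR (0 IMPLIES 1)) AND 0) -> 0
  row 29 [11101]: ((0 OR (0 IMPLIES 1)) AND 1) -> 1
  row 30 [11110]: ((1 OR (1 IMPLIES 1)) AND 0) -> 0
  row 31 [11111]: ((1 OR (1 IMPLIES 1)) AND 1) -> 1
Full result column, 4 rows per line (a,b,c fixed per line; d,e runs 00..11 left to right):
  rows 0-3 [a,b,c=000]: 0101  = hex 5
  rows 4-7 [a,b,c=001]: 0101  = hex 5
  rows 8-11 [a,b,c=010]: 0101  = hex 5
  rows 12-15 [a,b,c=011]: 0101  = hex 5
  rows 16-19 [a,b,c=100]: 0101  = hex 5
  rows 20-23 [a,b,c=101]: 0101  = hex 5
  rows 24-27 [a,b,c=110]: 0101  = hex 5
  rows 28-31 [a,b,c=111]: 0101  = hex 5
Output column (row 0 .. row 31) = 01010101010101010101010101010101
Output column grouped in 4s = 0101 0101 0101 0101 0101 0101 0101 0101 = 0x55555555
Convert to decimal digit by digit (value = value*16 + digit):
  5 -> 5
  5*16 + 5 = 85
  85*16 + 5 = 1365
  1365*16 + 5 = 21845
  21845*16 + 5 = 349525
  349525*16 + 5 = 5592405
  5592405*16 + 5 = 89478485
  89478485*16 + 5 = 1431655765
Decimal = 1431655765

1431655765


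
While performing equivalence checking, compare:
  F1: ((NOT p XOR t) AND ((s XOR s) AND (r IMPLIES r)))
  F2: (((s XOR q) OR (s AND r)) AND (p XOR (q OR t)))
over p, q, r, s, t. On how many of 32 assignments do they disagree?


F1 = ((NOT p XOR t) AND ((s XOR s) AND (r IMPLIES r)))
F2 = (((s XOR q) OR (s AND r)) AND (p XOR (q OR t)))
Evaluate both on each of 32 rows (bits = p,q,r,s,t):
  row 0 [00000]: F1=0 F2=0 -> 0
  row 1 [00001]: F1=0 F2=0 -> 0
  row 2 [00010]: F1=0 F2=0 -> 0
  row 3 [00011]: F1=0 F2=1 (differ) -> 1
  row 4 [00100]: F1=0 F2=0 -> 0
  row 5 [00101]: F1=0 F2=0 -> 0
  row 6 [00110]: F1=0 F2=0 -> 0
  row 7 [00111]: F1=0 F2=1 (differ) -> 1
  row 8 [01000]: F1=0 F2=1 (differ) -> 1
  row 9 [01001]: F1=0 F2=1 (differ) -> 1
  row 10 [01010]: F1=0 F2=0 -> 0
  row 11 [01011]: F1=0 F2=0 -> 0
  row 12 [01100]: F1=0 F2=1 (differ) -> 1
  row 13 [01101]: F1=0 F2=1 (differ) -> 1
  row 14 [01110]: F1=0 F2=1 (differ) -> 1
  row 15 [01111]: F1=0 F2=1 (differ) -> 1
  row 16 [10000]: F1=0 F2=0 -> 0
  row 17 [10001]: F1=0 F2=0 -> 0
  row 18 [10010]: F1=0 F2=1 (differ) -> 1
  row 19 [10011]: F1=0 F2=0 -> 0
  row 20 [10100]: F1=0 F2=0 -> 0
  row 21 [10101]: F1=0 F2=0 -> 0
  row 22 [10110]: F1=0 F2=1 (differ) -> 1
  row 23 [10111]: F1=0 F2=0 -> 0
  row 24 [11000]: F1=0 F2=0 -> 0
  row 25 [11001]: F1=0 F2=0 -> 0
  row 26 [11010]: F1=0 F2=0 -> 0
  row 27 [11011]: F1=0 F2=0 -> 0
  row 28 [11100]: F1=0 F2=0 -> 0
  row 29 [11101]: F1=0 F2=0 -> 0
  row 30 [11110]: F1=0 F2=0 -> 0
  row 31 [11111]: F1=0 F2=0 -> 0
Full result column, 8 rows per line (p,q fixed per line; r,s,t runs 000..111 left to right):
  rows 0-7 [p,q=00]: 00010001  (ones: 2)
  rows 8-15 [p,q=01]: 11001111  (ones: 6)
  rows 16-23 [p,q=10]: 00100010  (ones: 2)
  rows 24-31 [p,q=11]: 00000000  (ones: 0)
Disagreements = 2+6+2+0 = 10

10


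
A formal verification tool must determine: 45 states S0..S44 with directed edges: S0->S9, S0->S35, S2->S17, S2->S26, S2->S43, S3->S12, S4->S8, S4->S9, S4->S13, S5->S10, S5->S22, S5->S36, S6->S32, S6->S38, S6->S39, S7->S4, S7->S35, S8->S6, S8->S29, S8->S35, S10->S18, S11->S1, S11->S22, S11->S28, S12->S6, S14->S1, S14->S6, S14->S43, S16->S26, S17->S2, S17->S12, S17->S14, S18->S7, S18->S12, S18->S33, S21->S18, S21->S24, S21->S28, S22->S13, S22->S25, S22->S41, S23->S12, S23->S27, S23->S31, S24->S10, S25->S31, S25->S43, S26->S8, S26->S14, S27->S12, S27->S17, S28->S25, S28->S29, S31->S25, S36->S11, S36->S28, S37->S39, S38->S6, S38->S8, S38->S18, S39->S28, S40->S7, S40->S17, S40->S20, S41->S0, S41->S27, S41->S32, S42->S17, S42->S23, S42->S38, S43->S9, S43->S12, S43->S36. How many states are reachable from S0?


BFS from S0:
  layer 0: {S0}
  layer 1: {S9, S35}
Reachable set: {S0, S9, S35}
Count = 3

3


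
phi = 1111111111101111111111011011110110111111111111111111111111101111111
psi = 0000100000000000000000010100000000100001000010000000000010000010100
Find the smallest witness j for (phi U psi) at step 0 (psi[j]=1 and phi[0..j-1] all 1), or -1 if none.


(phi U psi) at 0: need smallest j with psi[j]=1 and phi[i]=1 for all i in [0,j).
Scan from step 0:
  step 0: phi=1, psi=0 -> continue
  step 1: phi=1, psi=0 -> continue
  step 2: phi=1, psi=0 -> continue
  step 3: phi=1, psi=0 -> continue
  step 4: psi=1 and phi held for [0,4) -> witness found
Witness step = 4

4


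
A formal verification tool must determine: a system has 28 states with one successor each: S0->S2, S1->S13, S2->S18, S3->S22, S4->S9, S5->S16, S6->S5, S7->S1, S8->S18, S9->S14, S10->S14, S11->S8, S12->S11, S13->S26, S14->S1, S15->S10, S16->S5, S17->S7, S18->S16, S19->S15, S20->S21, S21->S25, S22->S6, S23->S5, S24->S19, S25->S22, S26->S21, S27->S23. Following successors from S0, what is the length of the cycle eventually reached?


Trace from S0 until a state repeats:
  S0 -> S2 -> S18 -> S16 -> S5 -> S16
S16 first seen at step 3, revisited at step 5.
Cycle length = 5 - 3 = 2

2


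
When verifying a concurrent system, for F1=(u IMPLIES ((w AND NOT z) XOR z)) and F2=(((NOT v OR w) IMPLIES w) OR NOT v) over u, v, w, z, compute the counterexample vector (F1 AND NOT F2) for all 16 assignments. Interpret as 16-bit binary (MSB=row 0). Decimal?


F1 = (u IMPLIES ((w AND NOT z) XOR z))
F2 = (((NOT v OR w) IMPLIES w) OR NOT v)
Counterexample to F1=>F2 is where F1=1 and F2=0.
Evaluate each row (bits = u,v,w,z, MSB first):
  row 0 [0000]: F1=1 F2=1 -> F1&~F2 -> 0
  row 1 [0001]: F1=1 F2=1 -> F1&~F2 -> 0
  row 2 [0010]: F1=1 F2=1 -> F1&~F2 -> 0
  row 3 [0011]: F1=1 F2=1 -> F1&~F2 -> 0
  row 4 [0100]: F1=1 F2=1 -> F1&~F2 -> 0
  row 5 [0101]: F1=1 F2=1 -> F1&~F2 -> 0
  row 6 [0110]: F1=1 F2=1 -> F1&~F2 -> 0
  row 7 [0111]: F1=1 F2=1 -> F1&~F2 -> 0
  row 8 [1000]: F1=0 F2=1 -> F1&~F2 -> 0
  row 9 [1001]: F1=1 F2=1 -> F1&~F2 -> 0
  row 10 [1010]: F1=1 F2=1 -> F1&~F2 -> 0
  row 11 [1011]: F1=1 F2=1 -> F1&~F2 -> 0
  row 12 [1100]: F1=0 F2=1 -> F1&~F2 -> 0
  row 13 [1101]: F1=1 F2=1 -> F1&~F2 -> 0
  row 14 [1110]: F1=1 F2=1 -> F1&~F2 -> 0
  row 15 [1111]: F1=1 F2=1 -> F1&~F2 -> 0
Full result column, 4 rows per line (u,v fixed per line; w,z runs 00..11 left to right):
  rows 0-3 [u,v=00]: 0000  = hex 0
  rows 4-7 [u,v=01]: 0000  = hex 0
  rows 8-11 [u,v=10]: 0000  = hex 0
  rows 12-15 [u,v=11]: 0000  = hex 0
Counterexample vector (row 0 .. row 15) = 0000000000000000
Output column grouped in 4s = 0000 0000 0000 0000 = 0x0000
Convert to decimal digit by digit (value = value*16 + digit):
  0 -> 0
  0*16 + 0 = 0
  0*16 + 0 = 0
  0*16 + 0 = 0
Decimal = 0

0


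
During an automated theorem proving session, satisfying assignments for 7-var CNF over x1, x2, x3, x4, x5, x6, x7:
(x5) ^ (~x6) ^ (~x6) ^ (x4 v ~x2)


CNF with 4 clauses over 7 vars (128 assignments).
An assignment satisfies CNF iff every clause has >=1 true literal.
Check each row (bits = x1,x2,x3,x4,x5,x6,x7; clause T/F shown):
  row 0 [0000000]: clauses=FTTT -> 0
  row 1 [0000001]: clauses=FTTT -> 0
  row 2 [0000010]: clauses=FFFT -> 0
  row 3 [0000011]: clauses=FFFT -> 0
  row 4 [0000100]: clauses=TTTT -> 1
  (every remaining row is evaluated the same way; all 128 results are listed next)
Full result column, 8 rows per line (x1,x2,x3,x4 fixed per line; x5,x6,x7 runs 000..111 left to right):
  rows 0-7 [x1,x2,x3,x4=0000]: 00001100  (ones: 2)
  rows 8-15 [x1,x2,x3,x4=0001]: 00001100  (ones: 2)
  rows 16-23 [x1,x2,x3,x4=0010]: 00001100  (ones: 2)
  rows 24-31 [x1,x2,x3,x4=0011]: 00001100  (ones: 2)
  rows 32-39 [x1,x2,x3,x4=0100]: 00000000  (ones: 0)
  rows 40-47 [x1,x2,x3,x4=0101]: 00001100  (ones: 2)
  rows 48-55 [x1,x2,x3,x4=0110]: 00000000  (ones: 0)
  rows 56-63 [x1,x2,x3,x4=0111]: 00001100  (ones: 2)
  rows 64-71 [x1,x2,x3,x4=1000]: 00001100  (ones: 2)
  rows 72-79 [x1,x2,x3,x4=1001]: 00001100  (ones: 2)
  rows 80-87 [x1,x2,x3,x4=1010]: 00001100  (ones: 2)
  rows 88-95 [x1,x2,x3,x4=1011]: 00001100  (ones: 2)
  rows 96-103 [x1,x2,x3,x4=1100]: 00000000  (ones: 0)
  rows 104-111 [x1,x2,x3,x4=1101]: 00001100  (ones: 2)
  rows 112-119 [x1,x2,x3,x4=1110]: 00000000  (ones: 0)
  rows 120-127 [x1,x2,x3,x4=1111]: 00001100  (ones: 2)
Satisfying assignments = 2+2+2+2+0+2+0+2+2+2+2+2+0+2+0+2 = 24

24


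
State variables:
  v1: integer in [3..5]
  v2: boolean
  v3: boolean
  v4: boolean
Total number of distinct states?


State space = product of domain sizes of all variables.
Domain sizes:
  v1 (integer in [3..5]): 3
  v2 (boolean): 2
  v3 (boolean): 2
  v4 (boolean): 2
Product = 3 * 2 * 2 * 2 = 24

24


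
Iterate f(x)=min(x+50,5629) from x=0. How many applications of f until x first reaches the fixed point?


Step 1: x=0, cap=5629, increment=50
Step 2: x grows by 50 each step until capped at 5629; fixed point is x=5629
Step 3: iterations = ceil(5629/50) = 113

113


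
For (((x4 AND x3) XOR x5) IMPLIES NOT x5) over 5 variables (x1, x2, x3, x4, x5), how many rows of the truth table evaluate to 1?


Formula: (((x4 AND x3) XOR x5) IMPLIES NOT x5) over 5 vars (32 rows)
Evaluate each row (x1, x2, x3, x4, x5 as bits, MSB first):
  row 0 [00000]: (((0 AND 0) XOR 0) IMPLIES NOT 0) -> 1
  row 1 [00001]: (((0 AND 0) XOR 1) IMPLIES NOT 1) -> 0
  row 2 [00010]: (((1 AND 0) XOR 0) IMPLIES NOT 0) -> 1
  row 3 [00011]: (((1 AND 0) XOR 1) IMPLIES NOT 1) -> 0
  row 4 [00100]: (((0 AND 1) XOR 0) IMPLIES NOT 0) -> 1
  row 5 [00101]: (((0 AND 1) XOR 1) IMPLIES NOT 1) -> 0
  row 6 [00110]: (((1 AND 1) XOR 0) IMPLIES NOT 0) -> 1
  row 7 [00111]: (((1 AND 1) XOR 1) IMPLIES NOT 1) -> 1
  row 8 [01000]: (((0 AND 0) XOR 0) IMPLIES NOT 0) -> 1
  row 9 [01001]: (((0 AND 0) XOR 1) IMPLIES NOT 1) -> 0
  row 10 [01010]: (((1 AND 0) XOR 0) IMPLIES NOT 0) -> 1
  row 11 [01011]: (((1 AND 0) XOR 1) IMPLIES NOT 1) -> 0
  row 12 [01100]: (((0 AND 1) XOR 0) IMPLIES NOT 0) -> 1
  row 13 [01101]: (((0 AND 1) XOR 1) IMPLIES NOT 1) -> 0
  row 14 [01110]: (((1 AND 1) XOR 0) IMPLIES NOT 0) -> 1
  row 15 [01111]: (((1 AND 1) XOR 1) IMPLIES NOT 1) -> 1
  row 16 [10000]: (((0 AND 0) XOR 0) IMPLIES NOT 0) -> 1
  row 17 [10001]: (((0 AND 0) XOR 1) IMPLIES NOT 1) -> 0
  row 18 [10010]: (((1 AND 0) XOR 0) IMPLIES NOT 0) -> 1
  row 19 [10011]: (((1 AND 0) XOR 1) IMPLIES NOT 1) -> 0
  row 20 [10100]: (((0 AND 1) XOR 0) IMPLIES NOT 0) -> 1
  row 21 [10101]: (((0 AND 1) XOR 1) IMPLIES NOT 1) -> 0
  row 22 [10110]: (((1 AND 1) XOR 0) IMPLIES NOT 0) -> 1
  row 23 [10111]: (((1 AND 1) XOR 1) IMPLIES NOT 1) -> 1
  row 24 [11000]: (((0 AND 0) XOR 0) IMPLIES NOT 0) -> 1
  row 25 [11001]: (((0 AND 0) XOR 1) IMPLIES NOT 1) -> 0
  row 26 [11010]: (((1 AND 0) XOR 0) IMPLIES NOT 0) -> 1
  row 27 [11011]: (((1 AND 0) XOR 1) IMPLIES NOT 1) -> 0
  row 28 [11100]: (((0 AND 1) XOR 0) IMPLIES NOT 0) -> 1
  row 29 [11101]: (((0 AND 1) XOR 1) IMPLIES NOT 1) -> 0
  row 30 [11110]: (((1 AND 1) XOR 0) IMPLIES NOT 0) -> 1
  row 31 [11111]: (((1 AND 1) XOR 1) IMPLIES NOT 1) -> 1
Full result column, 8 rows per line (x1,x2 fixed per line; x3,x4,x5 runs 000..111 left to right):
  rows 0-7 [x1,x2=00]: 10101011  (ones: 5)
  rows 8-15 [x1,x2=01]: 10101011  (ones: 5)
  rows 16-23 [x1,x2=10]: 10101011  (ones: 5)
  rows 24-31 [x1,x2=11]: 10101011  (ones: 5)
Count of 1-rows = 5+5+5+5 = 20

20


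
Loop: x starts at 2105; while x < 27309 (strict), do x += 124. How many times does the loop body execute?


Step 1: x goes from 2105 toward 27309 by 124; the body runs while x<27309, so iterations = ceil((bound-start)/step)
Step 2: Distance=25204
Step 3: ceil(25204/124)=204

204


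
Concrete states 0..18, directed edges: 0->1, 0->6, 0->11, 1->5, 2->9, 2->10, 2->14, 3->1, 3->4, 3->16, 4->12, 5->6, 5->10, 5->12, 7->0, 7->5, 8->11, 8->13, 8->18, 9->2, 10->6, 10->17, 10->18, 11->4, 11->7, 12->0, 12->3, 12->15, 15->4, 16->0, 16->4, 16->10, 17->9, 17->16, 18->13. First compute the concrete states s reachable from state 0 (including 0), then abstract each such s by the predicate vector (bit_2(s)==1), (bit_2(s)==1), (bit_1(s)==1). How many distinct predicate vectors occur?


BFS from 0:
Concrete reachable: {0, 1, 2, 3, 4, 5, 6, 7, 9, 10, 11, 12, 13, 14, 15, 16, 17, 18}
Abstract via predicates (bit_2(s)==1), (bit_2(s)==1), (bit_1(s)==1):
  (0,0,0) <- {0, 1, 9, 16, 17}
  (0,0,1) <- {2, 3, 10, 11, 18}
  (1,1,0) <- {4, 5, 12, 13}
  (1,1,1) <- {6, 7, 14, 15}
Distinct abstract states = 4

4


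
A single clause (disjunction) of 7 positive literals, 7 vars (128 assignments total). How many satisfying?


Step 1: Total=2^7=128
Step 2: Unsat when all 7 false: 2^0=1
Step 3: Sat=128-1=127

127


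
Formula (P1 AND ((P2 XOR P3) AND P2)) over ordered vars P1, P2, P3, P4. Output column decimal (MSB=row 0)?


Formula: (P1 AND ((P2 XOR P3) AND P2)) over P1, P2, P3, P4 (16 rows)
Evaluate each row (bits = P1,P2,P3,P4, MSB first):
  row 0 [0000]: (0 AND ((0 XOR 0) AND 0)) -> 0
  row 1 [0001]: (0 AND ((0 XOR 0) AND 0)) -> 0
  row 2 [0010]: (0 AND ((0 XOR 1) AND 0)) -> 0
  row 3 [0011]: (0 AND ((0 XOR 1) AND 0)) -> 0
  row 4 [0100]: (0 AND ((1 XOR 0) AND 1)) -> 0
  row 5 [0101]: (0 AND ((1 XOR 0) AND 1)) -> 0
  row 6 [0110]: (0 AND ((1 XOR 1) AND 1)) -> 0
  row 7 [0111]: (0 AND ((1 XOR 1) AND 1)) -> 0
  row 8 [1000]: (1 AND ((0 XOR 0) AND 0)) -> 0
  row 9 [1001]: (1 AND ((0 XOR 0) AND 0)) -> 0
  row 10 [1010]: (1 AND ((0 XOR 1) AND 0)) -> 0
  row 11 [1011]: (1 AND ((0 XOR 1) AND 0)) -> 0
  row 12 [1100]: (1 AND ((1 XOR 0) AND 1)) -> 1
  row 13 [1101]: (1 AND ((1 XOR 0) AND 1)) -> 1
  row 14 [1110]: (1 AND ((1 XOR 1) AND 1)) -> 0
  row 15 [1111]: (1 AND ((1 XOR 1) AND 1)) -> 0
Full result column, 4 rows per line (P1,P2 fixed per line; P3,P4 runs 00..11 left to right):
  rows 0-3 [P1,P2=00]: 0000  = hex 0
  rows 4-7 [P1,P2=01]: 0000  = hex 0
  rows 8-11 [P1,P2=10]: 0000  = hex 0
  rows 12-15 [P1,P2=11]: 1100  = hex C
Output column (row 0 .. row 15) = 0000000000001100
Output column grouped in 4s = 0000 0000 0000 1100 = 0x000C
Convert to decimal digit by digit (value = value*16 + digit):
  0 -> 0
  0*16 + 0 = 0
  0*16 + 0 = 0
  0*16 + 12 (C) = 12
Decimal = 12

12


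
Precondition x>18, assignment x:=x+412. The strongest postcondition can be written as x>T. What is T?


Formula: sp(P, x:=E) = exists old_x. (x = E[old_x/x]) AND P[old_x/x] (old_x is the value of x before the assignment; eliminate old_x by solving x = E[old_x/x] for old_x)
Step 1: Precondition P: x>18, i.e. old_x > 18
Step 2: Assignment gives x = old_x + 412, so old_x = x - 412
Step 3: Substitute into P: x - 412 > 18
Step 4: Simplify: x > 18+412 = 430

430


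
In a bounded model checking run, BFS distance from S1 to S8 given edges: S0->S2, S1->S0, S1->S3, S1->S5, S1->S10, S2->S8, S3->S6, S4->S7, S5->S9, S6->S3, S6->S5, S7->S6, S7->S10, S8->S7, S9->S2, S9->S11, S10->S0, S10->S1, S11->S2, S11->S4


BFS layer-by-layer from S1:
  dist 0: {S1}
  dist 1: {S0, S3, S5, S10}
  dist 2: {S2, S6, S9}
  dist 3: {S8, S11}
  -> S8 reached at distance 3
Shortest path length = 3

3


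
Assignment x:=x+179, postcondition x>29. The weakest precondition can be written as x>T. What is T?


Formula: wp(x:=E, P) = P[E/x] (substitute E for x in postcondition)
Step 1: Postcondition: x>29
Step 2: Substitute x+179 for x: x+179>29
Step 3: Solve for x: x > 29-179 = -150

-150


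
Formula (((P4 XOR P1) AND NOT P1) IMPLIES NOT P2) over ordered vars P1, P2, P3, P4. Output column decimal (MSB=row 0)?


Formula: (((P4 XOR P1) AND NOT P1) IMPLIES NOT P2) over P1, P2, P3, P4 (16 rows)
Evaluate each row (bits = P1,P2,P3,P4, MSB first):
  row 0 [0000]: (((0 XOR 0) AND NOT 0) IMPLIES NOT 0) -> 1
  row 1 [0001]: (((1 XOR 0) AND NOT 0) IMPLIES NOT 0) -> 1
  row 2 [0010]: (((0 XOR 0) AND NOT 0) IMPLIES NOT 0) -> 1
  row 3 [0011]: (((1 XOR 0) AND NOT 0) IMPLIES NOT 0) -> 1
  row 4 [0100]: (((0 XOR 0) AND NOT 0) IMPLIES NOT 1) -> 1
  row 5 [0101]: (((1 XOR 0) AND NOT 0) IMPLIES NOT 1) -> 0
  row 6 [0110]: (((0 XOR 0) AND NOT 0) IMPLIES NOT 1) -> 1
  row 7 [0111]: (((1 XOR 0) AND NOT 0) IMPLIES NOT 1) -> 0
  row 8 [1000]: (((0 XOR 1) AND NOT 1) IMPLIES NOT 0) -> 1
  row 9 [1001]: (((1 XOR 1) AND NOT 1) IMPLIES NOT 0) -> 1
  row 10 [1010]: (((0 XOR 1) AND NOT 1) IMPLIES NOT 0) -> 1
  row 11 [1011]: (((1 XOR 1) AND NOT 1) IMPLIES NOT 0) -> 1
  row 12 [1100]: (((0 XOR 1) AND NOT 1) IMPLIES NOT 1) -> 1
  row 13 [1101]: (((1 XOR 1) AND NOT 1) IMPLIES NOT 1) -> 1
  row 14 [1110]: (((0 XOR 1) AND NOT 1) IMPLIES NOT 1) -> 1
  row 15 [1111]: (((1 XOR 1) AND NOT 1) IMPLIES NOT 1) -> 1
Full result column, 4 rows per line (P1,P2 fixed per line; P3,P4 runs 00..11 left to right):
  rows 0-3 [P1,P2=00]: 1111  = hex F
  rows 4-7 [P1,P2=01]: 1010  = hex A
  rows 8-11 [P1,P2=10]: 1111  = hex F
  rows 12-15 [P1,P2=11]: 1111  = hex F
Output column (row 0 .. row 15) = 1111101011111111
Output column grouped in 4s = 1111 1010 1111 1111 = 0xFAFF
Convert to decimal digit by digit (value = value*16 + digit):
  F -> 15
  15*16 + 10 (A) = 250
  250*16 + 15 (F) = 4015
  4015*16 + 15 (F) = 64255
Decimal = 64255

64255


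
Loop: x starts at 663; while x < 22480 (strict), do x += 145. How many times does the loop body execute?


Step 1: x goes from 663 toward 22480 by 145; the body runs while x<22480, so iterations = ceil((bound-start)/step)
Step 2: Distance=21817
Step 3: ceil(21817/145)=151

151


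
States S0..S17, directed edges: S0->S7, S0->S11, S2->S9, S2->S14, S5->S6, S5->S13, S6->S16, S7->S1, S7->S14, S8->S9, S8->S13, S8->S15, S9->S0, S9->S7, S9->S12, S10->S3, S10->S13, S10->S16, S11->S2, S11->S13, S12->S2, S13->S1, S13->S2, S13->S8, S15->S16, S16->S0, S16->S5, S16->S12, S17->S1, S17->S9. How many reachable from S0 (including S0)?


BFS from S0:
  layer 0: {S0}
  layer 1: {S7, S11}
  layer 2: {S1, S2, S13, S14}
  layer 3: {S8, S9}
  layer 4: {S12, S15}
  layer 5: {S16}
  layer 6: {S5}
  layer 7: {S6}
Reachable set: {S0, S1, S2, S5, S6, S7, S8, S9, S11, S12, S13, S14, S15, S16}
Count = 14

14


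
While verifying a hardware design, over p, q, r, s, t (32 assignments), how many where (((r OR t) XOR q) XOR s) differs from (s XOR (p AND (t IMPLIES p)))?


F1 = (((r OR t) XOR q) XOR s)
F2 = (s XOR (p AND (t IMPLIES p)))
Evaluate both on each of 32 rows (bits = p,q,r,s,t):
  row 0 [00000]: F1=0 F2=0 -> 0
  row 1 [00001]: F1=1 F2=0 (differ) -> 1
  row 2 [00010]: F1=1 F2=1 -> 0
  row 3 [00011]: F1=0 F2=1 (differ) -> 1
  row 4 [00100]: F1=1 F2=0 (differ) -> 1
  row 5 [00101]: F1=1 F2=0 (differ) -> 1
  row 6 [00110]: F1=0 F2=1 (differ) -> 1
  row 7 [00111]: F1=0 F2=1 (differ) -> 1
  row 8 [01000]: F1=1 F2=0 (differ) -> 1
  row 9 [01001]: F1=0 F2=0 -> 0
  row 10 [01010]: F1=0 F2=1 (differ) -> 1
  row 11 [01011]: F1=1 F2=1 -> 0
  row 12 [01100]: F1=0 F2=0 -> 0
  row 13 [01101]: F1=0 F2=0 -> 0
  row 14 [01110]: F1=1 F2=1 -> 0
  row 15 [01111]: F1=1 F2=1 -> 0
  row 16 [10000]: F1=0 F2=1 (differ) -> 1
  row 17 [10001]: F1=1 F2=1 -> 0
  row 18 [10010]: F1=1 F2=0 (differ) -> 1
  row 19 [10011]: F1=0 F2=0 -> 0
  row 20 [10100]: F1=1 F2=1 -> 0
  row 21 [10101]: F1=1 F2=1 -> 0
  row 22 [10110]: F1=0 F2=0 -> 0
  row 23 [10111]: F1=0 F2=0 -> 0
  row 24 [11000]: F1=1 F2=1 -> 0
  row 25 [11001]: F1=0 F2=1 (differ) -> 1
  row 26 [11010]: F1=0 F2=0 -> 0
  row 27 [11011]: F1=1 F2=0 (differ) -> 1
  row 28 [11100]: F1=0 F2=1 (differ) -> 1
  row 29 [11101]: F1=0 F2=1 (differ) -> 1
  row 30 [11110]: F1=1 F2=0 (differ) -> 1
  row 31 [11111]: F1=1 F2=0 (differ) -> 1
Full result column, 8 rows per line (p,q fixed per line; r,s,t runs 000..111 left to right):
  rows 0-7 [p,q=00]: 01011111  (ones: 6)
  rows 8-15 [p,q=01]: 10100000  (ones: 2)
  rows 16-23 [p,q=10]: 10100000  (ones: 2)
  rows 24-31 [p,q=11]: 01011111  (ones: 6)
Disagreements = 6+2+2+6 = 16

16


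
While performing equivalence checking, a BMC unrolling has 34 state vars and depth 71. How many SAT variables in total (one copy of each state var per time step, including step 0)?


BMC unrolls to depth k, creating one copy of each state var for steps 0..k.
Step count = 71 + 1 = 72 (steps 0 through 71)
Vars per step = 34
Total = 34 * 72 = 2448

2448


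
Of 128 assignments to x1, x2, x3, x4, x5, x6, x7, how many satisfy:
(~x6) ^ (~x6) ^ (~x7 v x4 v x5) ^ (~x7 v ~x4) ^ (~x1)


CNF with 5 clauses over 7 vars (128 assignments).
An assignment satisfies CNF iff every clause has >=1 true literal.
Check each row (bits = x1,x2,x3,x4,x5,x6,x7; clause T/F shown):
  row 0 [0000000]: clauses=TTTTT -> 1
  row 1 [0000001]: clauses=TTFTT -> 0
  row 2 [0000010]: clauses=FFTTT -> 0
  row 3 [0000011]: clauses=FFFTT -> 0
  row 4 [0000100]: clauses=TTTTT -> 1
  (every remaining row is evaluated the same way; all 128 results are listed next)
Full result column, 8 rows per line (x1,x2,x3,x4 fixed per line; x5,x6,x7 runs 000..111 left to right):
  rows 0-7 [x1,x2,x3,x4=0000]: 10001100  (ones: 3)
  rows 8-15 [x1,x2,x3,x4=0001]: 10001000  (ones: 2)
  rows 16-23 [x1,x2,x3,x4=0010]: 10001100  (ones: 3)
  rows 24-31 [x1,x2,x3,x4=0011]: 10001000  (ones: 2)
  rows 32-39 [x1,x2,x3,x4=0100]: 10001100  (ones: 3)
  rows 40-47 [x1,x2,x3,x4=0101]: 10001000  (ones: 2)
  rows 48-55 [x1,x2,x3,x4=0110]: 10001100  (ones: 3)
  rows 56-63 [x1,x2,x3,x4=0111]: 10001000  (ones: 2)
  rows 64-71 [x1,x2,x3,x4=1000]: 00000000  (ones: 0)
  rows 72-79 [x1,x2,x3,x4=1001]: 00000000  (ones: 0)
  rows 80-87 [x1,x2,x3,x4=1010]: 00000000  (ones: 0)
  rows 88-95 [x1,x2,x3,x4=1011]: 00000000  (ones: 0)
  rows 96-103 [x1,x2,x3,x4=1100]: 00000000  (ones: 0)
  rows 104-111 [x1,x2,x3,x4=1101]: 00000000  (ones: 0)
  rows 112-119 [x1,x2,x3,x4=1110]: 00000000  (ones: 0)
  rows 120-127 [x1,x2,x3,x4=1111]: 00000000  (ones: 0)
Satisfying assignments = 3+2+3+2+3+2+3+2+0+0+0+0+0+0+0+0 = 20

20


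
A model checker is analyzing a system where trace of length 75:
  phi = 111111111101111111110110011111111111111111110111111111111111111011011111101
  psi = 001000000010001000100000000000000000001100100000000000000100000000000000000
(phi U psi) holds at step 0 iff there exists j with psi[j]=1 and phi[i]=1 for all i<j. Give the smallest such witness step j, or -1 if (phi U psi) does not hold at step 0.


(phi U psi) at 0: need smallest j with psi[j]=1 and phi[i]=1 for all i in [0,j).
Scan from step 0:
  step 0: phi=1, psi=0 -> continue
  step 1: phi=1, psi=0 -> continue
  step 2: psi=1 and phi held for [0,2) -> witness found
Witness step = 2

2


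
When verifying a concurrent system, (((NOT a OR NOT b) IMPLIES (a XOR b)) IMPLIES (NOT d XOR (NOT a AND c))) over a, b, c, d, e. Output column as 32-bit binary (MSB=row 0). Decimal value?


Formula: (((NOT a OR NOT b) IMPLIES (a XOR b)) IMPLIES (NOT d XOR (NOT a AND c))) over a, b, c, d, e (32 rows)
Evaluate each row (bits = a,b,c,d,e, MSB first):
  row 0 [00000]: (((NOT 0 OR NOT 0) IMPLIES (0 XOR 0)) IMPLIES (NOT 0 XOR (NOT 0 AND 0))) -> 1
  row 1 [00001]: (((NOT 0 OR NOT 0) IMPLIES (0 XOR 0)) IMPLIES (NOT 0 XOR (NOT 0 AND 0))) -> 1
  row 2 [00010]: (((NOT 0 OR NOT 0) IMPLIES (0 XOR 0)) IMPLIES (NOT 1 XOR (NOT 0 AND 0))) -> 1
  row 3 [00011]: (((NOT 0 OR NOT 0) IMPLIES (0 XOR 0)) IMPLIES (NOT 1 XOR (NOT 0 AND 0))) -> 1
  row 4 [00100]: (((NOT 0 OR NOT 0) IMPLIES (0 XOR 0)) IMPLIES (NOT 0 XOR (NOT 0 AND 1))) -> 1
  row 5 [00101]: (((NOT 0 OR NOT 0) IMPLIES (0 XOR 0)) IMPLIES (NOT 0 XOR (NOT 0 AND 1))) -> 1
  row 6 [00110]: (((NOT 0 OR NOT 0) IMPLIES (0 XOR 0)) IMPLIES (NOT 1 XOR (NOT 0 AND 1))) -> 1
  row 7 [00111]: (((NOT 0 OR NOT 0) IMPLIES (0 XOR 0)) IMPLIES (NOT 1 XOR (NOT 0 AND 1))) -> 1
  row 8 [01000]: (((NOT 0 OR NOT 1) IMPLIES (0 XOR 1)) IMPLIES (NOT 0 XOR (NOT 0 AND 0))) -> 1
  row 9 [01001]: (((NOT 0 OR NOT 1) IMPLIES (0 XOR 1)) IMPLIES (NOT 0 XOR (NOT 0 AND 0))) -> 1
  row 10 [01010]: (((NOT 0 OR NOT 1) IMPLIES (0 XOR 1)) IMPLIES (NOT 1 XOR (NOT 0 AND 0))) -> 0
  row 11 [01011]: (((NOT 0 OR NOT 1) IMPLIES (0 XOR 1)) IMPLIES (NOT 1 XOR (NOT 0 AND 0))) -> 0
  row 12 [01100]: (((NOT 0 OR NOT 1) IMPLIES (0 XOR 1)) IMPLIES (NOT 0 XOR (NOT 0 AND 1))) -> 0
  row 13 [01101]: (((NOT 0 OR NOT 1) IMPLIES (0 XOR 1)) IMPLIES (NOT 0 XOR (NOT 0 AND 1))) -> 0
  row 14 [01110]: (((NOT 0 OR NOT 1) IMPLIES (0 XOR 1)) IMPLIES (NOT 1 XOR (NOT 0 AND 1))) -> 1
  row 15 [01111]: (((NOT 0 OR NOT 1) IMPLIES (0 XOR 1)) IMPLIES (NOT 1 XOR (NOT 0 AND 1))) -> 1
  row 16 [10000]: (((NOT 1 OR NOT 0) IMPLIES (1 XOR 0)) IMPLIES (NOT 0 XOR (NOT 1 AND 0))) -> 1
  row 17 [10001]: (((NOT 1 OR NOT 0) IMPLIES (1 XOR 0)) IMPLIES (NOT 0 XOR (NOT 1 AND 0))) -> 1
  row 18 [10010]: (((NOT 1 OR NOT 0) IMPLIES (1 XOR 0)) IMPLIES (NOT 1 XOR (NOT 1 AND 0))) -> 0
  row 19 [10011]: (((NOT 1 OR NOT 0) IMPLIES (1 XOR 0)) IMPLIES (NOT 1 XOR (NOT 1 AND 0))) -> 0
  row 20 [10100]: (((NOT 1 OR NOT 0) IMPLIES (1 XOR 0)) IMPLIES (NOT 0 XOR (NOT 1 AND 1))) -> 1
  row 21 [10101]: (((NOT 1 OR NOT 0) IMPLIES (1 XOR 0)) IMPLIES (NOT 0 XOR (NOT 1 AND 1))) -> 1
  row 22 [10110]: (((NOT 1 OR NOT 0) IMPLIES (1 XOR 0)) IMPLIES (NOT 1 XOR (NOT 1 AND 1))) -> 0
  row 23 [10111]: (((NOT 1 OR NOT 0) IMPLIES (1 XOR 0)) IMPLIES (NOT 1 XOR (NOT 1 AND 1))) -> 0
  row 24 [11000]: (((NOT 1 OR NOT 1) IMPLIES (1 XOR 1)) IMPLIES (NOT 0 XOR (NOT 1 AND 0))) -> 1
  row 25 [11001]: (((NOT 1 OR NOT 1) IMPLIES (1 XOR 1)) IMPLIES (NOT 0 XOR (NOT 1 AND 0))) -> 1
  row 26 [11010]: (((NOT 1 OR NOT 1) IMPLIES (1 XOR 1)) IMPLIES (NOT 1 XOR (NOT 1 AND 0))) -> 0
  row 27 [11011]: (((NOT 1 OR NOT 1) IMPLIES (1 XOR 1)) IMPLIES (NOT 1 XOR (NOT 1 AND 0))) -> 0
  row 28 [11100]: (((NOT 1 OR NOT 1) IMPLIES (1 XOR 1)) IMPLIES (NOT 0 XOR (NOT 1 AND 1))) -> 1
  row 29 [11101]: (((NOT 1 OR NOT 1) IMPLIES (1 XOR 1)) IMPLIES (NOT 0 XOR (NOT 1 AND 1))) -> 1
  row 30 [11110]: (((NOT 1 OR NOT 1) IMPLIES (1 XOR 1)) IMPLIES (NOT 1 XOR (NOT 1 AND 1))) -> 0
  row 31 [11111]: (((NOT 1 OR NOT 1) IMPLIES (1 XOR 1)) IMPLIES (NOT 1 XOR (NOT 1 AND 1))) -> 0
Full result column, 4 rows per line (a,b,c fixed per line; d,e runs 00..11 left to right):
  rows 0-3 [a,b,c=000]: 1111  = hex F
  rows 4-7 [a,b,c=001]: 1111  = hex F
  rows 8-11 [a,b,c=010]: 1100  = hex C
  rows 12-15 [a,b,c=011]: 0011  = hex 3
  rows 16-19 [a,b,c=100]: 1100  = hex C
  rows 20-23 [a,b,c=101]: 1100  = hex C
  rows 24-27 [a,b,c=110]: 1100  = hex C
  rows 28-31 [a,b,c=111]: 1100  = hex C
Output column (row 0 .. row 31) = 11111111110000111100110011001100
Output column grouped in 4s = 1111 1111 1100 0011 1100 1100 1100 1100 = 0xFFC3CCCC
Convert to decimal digit by digit (value = value*16 + digit):
  F -> 15
  15*16 + 15 (F) = 255
  255*16 + 12 (C) = 4092
  4092*16 + 3 = 65475
  65475*16 + 12 (C) = 1047612
  1047612*16 + 12 (C) = 16761804
  16761804*16 + 12 (C) = 268188876
  268188876*16 + 12 (C) = 4291022028
Decimal = 4291022028

4291022028


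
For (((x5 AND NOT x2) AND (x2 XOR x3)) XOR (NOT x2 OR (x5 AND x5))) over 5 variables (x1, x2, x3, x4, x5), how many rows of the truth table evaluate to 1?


Formula: (((x5 AND NOT x2) AND (x2 XOR x3)) XOR (NOT x2 OR (x5 AND x5))) over 5 vars (32 rows)
Evaluate each row (x1, x2, x3, x4, x5 as bits, MSB first):
  row 0 [00000]: (((0 AND NOT 0) AND (0 XOR 0)) XOR (NOT 0 OR (0 AND 0))) -> 1
  row 1 [00001]: (((1 AND NOT 0) AND (0 XOR 0)) XOR (NOT 0 OR (1 AND 1))) -> 1
  row 2 [00010]: (((0 AND NOT 0) AND (0 XOR 0)) XOR (NOT 0 OR (0 AND 0))) -> 1
  row 3 [00011]: (((1 AND NOT 0) AND (0 XOR 0)) XOR (NOT 0 OR (1 AND 1))) -> 1
  row 4 [00100]: (((0 AND NOT 0) AND (0 XOR 1)) XOR (NOT 0 OR (0 AND 0))) -> 1
  row 5 [00101]: (((1 AND NOT 0) AND (0 XOR 1)) XOR (NOT 0 OR (1 AND 1))) -> 0
  row 6 [00110]: (((0 AND NOT 0) AND (0 XOR 1)) XOR (NOT 0 OR (0 AND 0))) -> 1
  row 7 [00111]: (((1 AND NOT 0) AND (0 XOR 1)) XOR (NOT 0 OR (1 AND 1))) -> 0
  row 8 [01000]: (((0 AND NOT 1) AND (1 XOR 0)) XOR (NOT 1 OR (0 AND 0))) -> 0
  row 9 [01001]: (((1 AND NOT 1) AND (1 XOR 0)) XOR (NOT 1 OR (1 AND 1))) -> 1
  row 10 [01010]: (((0 AND NOT 1) AND (1 XOR 0)) XOR (NOT 1 OR (0 AND 0))) -> 0
  row 11 [01011]: (((1 AND NOT 1) AND (1 XOR 0)) XOR (NOT 1 OR (1 AND 1))) -> 1
  row 12 [01100]: (((0 AND NOT 1) AND (1 XOR 1)) XOR (NOT 1 OR (0 AND 0))) -> 0
  row 13 [01101]: (((1 AND NOT 1) AND (1 XOR 1)) XOR (NOT 1 OR (1 AND 1))) -> 1
  row 14 [01110]: (((0 AND NOT 1) AND (1 XOR 1)) XOR (NOT 1 OR (0 AND 0))) -> 0
  row 15 [01111]: (((1 AND NOT 1) AND (1 XOR 1)) XOR (NOT 1 OR (1 AND 1))) -> 1
  row 16 [10000]: (((0 AND NOT 0) AND (0 XOR 0)) XOR (NOT 0 OR (0 AND 0))) -> 1
  row 17 [10001]: (((1 AND NOT 0) AND (0 XOR 0)) XOR (NOT 0 OR (1 AND 1))) -> 1
  row 18 [10010]: (((0 AND NOT 0) AND (0 XOR 0)) XOR (NOT 0 OR (0 AND 0))) -> 1
  row 19 [10011]: (((1 AND NOT 0) AND (0 XOR 0)) XOR (NOT 0 OR (1 AND 1))) -> 1
  row 20 [10100]: (((0 AND NOT 0) AND (0 XOR 1)) XOR (NOT 0 OR (0 AND 0))) -> 1
  row 21 [10101]: (((1 AND NOT 0) AND (0 XOR 1)) XOR (NOT 0 OR (1 AND 1))) -> 0
  row 22 [10110]: (((0 AND NOT 0) AND (0 XOR 1)) XOR (NOT 0 OR (0 AND 0))) -> 1
  row 23 [10111]: (((1 AND NOT 0) AND (0 XOR 1)) XOR (NOT 0 OR (1 AND 1))) -> 0
  row 24 [11000]: (((0 AND NOT 1) AND (1 XOR 0)) XOR (NOT 1 OR (0 AND 0))) -> 0
  row 25 [11001]: (((1 AND NOT 1) AND (1 XOR 0)) XOR (NOT 1 OR (1 AND 1))) -> 1
  row 26 [11010]: (((0 AND NOT 1) AND (1 XOR 0)) XOR (NOT 1 OR (0 AND 0))) -> 0
  row 27 [11011]: (((1 AND NOT 1) AND (1 XOR 0)) XOR (NOT 1 OR (1 AND 1))) -> 1
  row 28 [11100]: (((0 AND NOT 1) AND (1 XOR 1)) XOR (NOT 1 OR (0 AND 0))) -> 0
  row 29 [11101]: (((1 AND NOT 1) AND (1 XOR 1)) XOR (NOT 1 OR (1 AND 1))) -> 1
  row 30 [11110]: (((0 AND NOT 1) AND (1 XOR 1)) XOR (NOT 1 OR (0 AND 0))) -> 0
  row 31 [11111]: (((1 AND NOT 1) AND (1 XOR 1)) XOR (NOT 1 OR (1 AND 1))) -> 1
Full result column, 8 rows per line (x1,x2 fixed per line; x3,x4,x5 runs 000..111 left to right):
  rows 0-7 [x1,x2=00]: 11111010  (ones: 6)
  rows 8-15 [x1,x2=01]: 01010101  (ones: 4)
  rows 16-23 [x1,x2=10]: 11111010  (ones: 6)
  rows 24-31 [x1,x2=11]: 01010101  (ones: 4)
Count of 1-rows = 6+4+6+4 = 20

20


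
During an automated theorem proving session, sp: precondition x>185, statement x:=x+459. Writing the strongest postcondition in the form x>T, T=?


Formula: sp(P, x:=E) = exists old_x. (x = E[old_x/x]) AND P[old_x/x] (old_x is the value of x before the assignment; eliminate old_x by solving x = E[old_x/x] for old_x)
Step 1: Precondition P: x>185, i.e. old_x > 185
Step 2: Assignment gives x = old_x + 459, so old_x = x - 459
Step 3: Substitute into P: x - 459 > 185
Step 4: Simplify: x > 185+459 = 644

644


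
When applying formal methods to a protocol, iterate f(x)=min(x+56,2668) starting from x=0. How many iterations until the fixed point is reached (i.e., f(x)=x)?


Step 1: x=0, cap=2668, increment=56
Step 2: x grows by 56 each step until capped at 2668; fixed point is x=2668
Step 3: iterations = ceil(2668/56) = 48

48


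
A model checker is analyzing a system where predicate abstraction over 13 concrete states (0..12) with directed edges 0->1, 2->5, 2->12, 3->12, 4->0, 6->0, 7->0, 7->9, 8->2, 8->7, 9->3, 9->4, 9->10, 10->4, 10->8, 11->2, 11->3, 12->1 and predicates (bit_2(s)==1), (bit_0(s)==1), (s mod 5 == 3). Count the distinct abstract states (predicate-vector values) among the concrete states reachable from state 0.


BFS from 0:
Concrete reachable: {0, 1}
Abstract via predicates (bit_2(s)==1), (bit_0(s)==1), (s mod 5 == 3):
  (0,0,0) <- {0}
  (0,1,0) <- {1}
Distinct abstract states = 2

2


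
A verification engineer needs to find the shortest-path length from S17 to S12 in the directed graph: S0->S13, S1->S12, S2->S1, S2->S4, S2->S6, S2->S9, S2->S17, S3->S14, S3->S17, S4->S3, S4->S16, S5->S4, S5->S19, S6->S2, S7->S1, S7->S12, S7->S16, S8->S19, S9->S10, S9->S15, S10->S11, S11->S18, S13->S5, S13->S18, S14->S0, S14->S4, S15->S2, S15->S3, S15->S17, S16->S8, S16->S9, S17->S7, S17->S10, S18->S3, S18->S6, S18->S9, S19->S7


BFS layer-by-layer from S17:
  dist 0: {S17}
  dist 1: {S7, S10}
  dist 2: {S1, S11, S12, S16}
  -> S12 reached at distance 2
Shortest path length = 2

2


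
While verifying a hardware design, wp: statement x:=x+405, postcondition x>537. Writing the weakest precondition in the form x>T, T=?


Formula: wp(x:=E, P) = P[E/x] (substitute E for x in postcondition)
Step 1: Postcondition: x>537
Step 2: Substitute x+405 for x: x+405>537
Step 3: Solve for x: x > 537-405 = 132

132


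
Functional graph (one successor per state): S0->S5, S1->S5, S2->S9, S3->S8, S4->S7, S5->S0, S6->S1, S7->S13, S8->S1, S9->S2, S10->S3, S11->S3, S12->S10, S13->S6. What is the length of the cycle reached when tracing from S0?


Trace from S0 until a state repeats:
  S0 -> S5 -> S0
S0 first seen at step 0, revisited at step 2.
Cycle length = 2 - 0 = 2

2


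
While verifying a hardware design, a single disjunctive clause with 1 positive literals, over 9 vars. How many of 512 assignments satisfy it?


Step 1: Total=2^9=512
Step 2: Unsat when all 1 false: 2^8=256
Step 3: Sat=512-256=256

256


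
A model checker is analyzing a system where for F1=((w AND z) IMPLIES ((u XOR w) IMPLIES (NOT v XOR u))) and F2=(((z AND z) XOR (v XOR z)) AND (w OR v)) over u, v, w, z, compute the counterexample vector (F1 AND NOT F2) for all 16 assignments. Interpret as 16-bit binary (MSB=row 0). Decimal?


F1 = ((w AND z) IMPLIES ((u XOR w) IMPLIES (NOT v XOR u)))
F2 = (((z AND z) XOR (v XOR z)) AND (w OR v))
Counterexample to F1=>F2 is where F1=1 and F2=0.
Evaluate each row (bits = u,v,w,z, MSB first):
  row 0 [0000]: F1=1 F2=0 -> F1&~F2 -> 1
  row 1 [0001]: F1=1 F2=0 -> F1&~F2 -> 1
  row 2 [0010]: F1=1 F2=0 -> F1&~F2 -> 1
  row 3 [0011]: F1=1 F2=0 -> F1&~F2 -> 1
  row 4 [0100]: F1=1 F2=1 -> F1&~F2 -> 0
  row 5 [0101]: F1=1 F2=1 -> F1&~F2 -> 0
  row 6 [0110]: F1=1 F2=1 -> F1&~F2 -> 0
  row 7 [0111]: F1=0 F2=1 -> F1&~F2 -> 0
  row 8 [1000]: F1=1 F2=0 -> F1&~F2 -> 1
  row 9 [1001]: F1=1 F2=0 -> F1&~F2 -> 1
  row 10 [1010]: F1=1 F2=0 -> F1&~F2 -> 1
  row 11 [1011]: F1=1 F2=0 -> F1&~F2 -> 1
  row 12 [1100]: F1=1 F2=1 -> F1&~F2 -> 0
  row 13 [1101]: F1=1 F2=1 -> F1&~F2 -> 0
  row 14 [1110]: F1=1 F2=1 -> F1&~F2 -> 0
  row 15 [1111]: F1=1 F2=1 -> F1&~F2 -> 0
Full result column, 4 rows per line (u,v fixed per line; w,z runs 00..11 left to right):
  rows 0-3 [u,v=00]: 1111  = hex F
  rows 4-7 [u,v=01]: 0000  = hex 0
  rows 8-11 [u,v=10]: 1111  = hex F
  rows 12-15 [u,v=11]: 0000  = hex 0
Counterexample vector (row 0 .. row 15) = 1111000011110000
Output column grouped in 4s = 1111 0000 1111 0000 = 0xF0F0
Convert to decimal digit by digit (value = value*16 + digit):
  F -> 15
  15*16 + 0 = 240
  240*16 + 15 (F) = 3855
  3855*16 + 0 = 61680
Decimal = 61680

61680


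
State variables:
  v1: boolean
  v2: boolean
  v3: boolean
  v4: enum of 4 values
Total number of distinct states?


State space = product of domain sizes of all variables.
Domain sizes:
  v1 (boolean): 2
  v2 (boolean): 2
  v3 (boolean): 2
  v4 (enum of 4 values): 4
Product = 2 * 2 * 2 * 4 = 32

32


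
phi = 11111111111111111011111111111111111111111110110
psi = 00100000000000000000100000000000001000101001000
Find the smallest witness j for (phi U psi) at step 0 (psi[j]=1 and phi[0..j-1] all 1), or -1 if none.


(phi U psi) at 0: need smallest j with psi[j]=1 and phi[i]=1 for all i in [0,j).
Scan from step 0:
  step 0: phi=1, psi=0 -> continue
  step 1: phi=1, psi=0 -> continue
  step 2: psi=1 and phi held for [0,2) -> witness found
Witness step = 2

2


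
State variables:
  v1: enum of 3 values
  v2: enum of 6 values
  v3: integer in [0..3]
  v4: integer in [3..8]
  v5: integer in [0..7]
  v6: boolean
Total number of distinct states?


State space = product of domain sizes of all variables.
Domain sizes:
  v1 (enum of 3 values): 3
  v2 (enum of 6 values): 6
  v3 (integer in [0..3]): 4
  v4 (integer in [3..8]): 6
  v5 (integer in [0..7]): 8
  v6 (boolean): 2
Product = 3 * 6 * 4 * 6 * 8 * 2 = 6912

6912


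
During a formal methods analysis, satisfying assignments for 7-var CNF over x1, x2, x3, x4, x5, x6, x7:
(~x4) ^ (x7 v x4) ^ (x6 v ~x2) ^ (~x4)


CNF with 4 clauses over 7 vars (128 assignments).
An assignment satisfies CNF iff every clause has >=1 true literal.
Check each row (bits = x1,x2,x3,x4,x5,x6,x7; clause T/F shown):
  row 0 [0000000]: clauses=TFTT -> 0
  row 1 [0000001]: clauses=TTTT -> 1
  row 2 [0000010]: clauses=TFTT -> 0
  row 3 [0000011]: clauses=TTTT -> 1
  row 4 [0000100]: clauses=TFTT -> 0
  (every remaining row is evaluated the same way; all 128 results are listed next)
Full result column, 8 rows per line (x1,x2,x3,x4 fixed per line; x5,x6,x7 runs 000..111 left to right):
  rows 0-7 [x1,x2,x3,x4=0000]: 01010101  (ones: 4)
  rows 8-15 [x1,x2,x3,x4=0001]: 00000000  (ones: 0)
  rows 16-23 [x1,x2,x3,x4=0010]: 01010101  (ones: 4)
  rows 24-31 [x1,x2,x3,x4=0011]: 00000000  (ones: 0)
  rows 32-39 [x1,x2,x3,x4=0100]: 00010001  (ones: 2)
  rows 40-47 [x1,x2,x3,x4=0101]: 00000000  (ones: 0)
  rows 48-55 [x1,x2,x3,x4=0110]: 00010001  (ones: 2)
  rows 56-63 [x1,x2,x3,x4=0111]: 00000000  (ones: 0)
  rows 64-71 [x1,x2,x3,x4=1000]: 01010101  (ones: 4)
  rows 72-79 [x1,x2,x3,x4=1001]: 00000000  (ones: 0)
  rows 80-87 [x1,x2,x3,x4=1010]: 01010101  (ones: 4)
  rows 88-95 [x1,x2,x3,x4=1011]: 00000000  (ones: 0)
  rows 96-103 [x1,x2,x3,x4=1100]: 00010001  (ones: 2)
  rows 104-111 [x1,x2,x3,x4=1101]: 00000000  (ones: 0)
  rows 112-119 [x1,x2,x3,x4=1110]: 00010001  (ones: 2)
  rows 120-127 [x1,x2,x3,x4=1111]: 00000000  (ones: 0)
Satisfying assignments = 4+0+4+0+2+0+2+0+4+0+4+0+2+0+2+0 = 24

24
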